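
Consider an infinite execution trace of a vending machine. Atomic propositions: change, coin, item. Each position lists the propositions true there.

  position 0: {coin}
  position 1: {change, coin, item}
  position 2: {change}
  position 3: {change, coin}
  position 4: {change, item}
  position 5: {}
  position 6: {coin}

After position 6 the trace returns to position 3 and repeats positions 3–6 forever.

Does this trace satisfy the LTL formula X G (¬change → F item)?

Satisfied

The position after 0 is 1; G (¬change → F item) is true there.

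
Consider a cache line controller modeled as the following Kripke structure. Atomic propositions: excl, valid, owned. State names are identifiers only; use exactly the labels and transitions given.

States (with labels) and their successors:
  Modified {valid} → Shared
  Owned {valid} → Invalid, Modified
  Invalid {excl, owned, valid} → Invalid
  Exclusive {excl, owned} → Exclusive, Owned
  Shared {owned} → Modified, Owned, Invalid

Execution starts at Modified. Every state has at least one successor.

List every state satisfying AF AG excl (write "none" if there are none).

States satisfying AG excl: {Invalid}.
States satisfying AF AG excl: {Invalid}.

{Invalid}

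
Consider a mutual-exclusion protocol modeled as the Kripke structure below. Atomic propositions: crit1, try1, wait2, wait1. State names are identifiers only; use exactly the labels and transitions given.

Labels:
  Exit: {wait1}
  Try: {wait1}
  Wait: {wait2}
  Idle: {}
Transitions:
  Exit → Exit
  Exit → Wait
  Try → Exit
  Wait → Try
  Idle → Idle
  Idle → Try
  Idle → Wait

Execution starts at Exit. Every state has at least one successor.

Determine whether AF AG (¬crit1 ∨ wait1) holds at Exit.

Yes

States satisfying AG (¬crit1 ∨ wait1): {Exit, Try, Wait, Idle}.
States satisfying AF AG (¬crit1 ∨ wait1): {Exit, Try, Wait, Idle}.
Exit ∈ Sat(AF AG (¬crit1 ∨ wait1)).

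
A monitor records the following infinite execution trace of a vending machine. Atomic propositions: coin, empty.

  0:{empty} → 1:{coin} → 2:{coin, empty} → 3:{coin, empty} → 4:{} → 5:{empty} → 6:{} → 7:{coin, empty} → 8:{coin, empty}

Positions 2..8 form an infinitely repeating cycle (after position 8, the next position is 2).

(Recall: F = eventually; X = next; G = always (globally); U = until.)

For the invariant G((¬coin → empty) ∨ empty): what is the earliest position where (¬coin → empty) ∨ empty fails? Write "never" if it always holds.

Check (¬coin → empty) ∨ empty at each position in order: 0 ✓, 1 ✓, 2 ✓, 3 ✓.
At position 4 the labels are {}, so (¬coin → empty) ∨ empty is false there. This is the first violation.

4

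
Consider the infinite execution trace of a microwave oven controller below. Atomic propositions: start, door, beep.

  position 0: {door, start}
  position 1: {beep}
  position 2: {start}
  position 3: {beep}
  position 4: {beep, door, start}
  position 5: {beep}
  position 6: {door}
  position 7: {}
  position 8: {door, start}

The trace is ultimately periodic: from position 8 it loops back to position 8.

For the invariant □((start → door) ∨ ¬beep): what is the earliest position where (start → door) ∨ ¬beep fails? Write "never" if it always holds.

never

(start → door) ∨ ¬beep holds at every position 0..8, and those are all the positions the trace ever visits, so the invariant □((start → door) ∨ ¬beep) is never violated.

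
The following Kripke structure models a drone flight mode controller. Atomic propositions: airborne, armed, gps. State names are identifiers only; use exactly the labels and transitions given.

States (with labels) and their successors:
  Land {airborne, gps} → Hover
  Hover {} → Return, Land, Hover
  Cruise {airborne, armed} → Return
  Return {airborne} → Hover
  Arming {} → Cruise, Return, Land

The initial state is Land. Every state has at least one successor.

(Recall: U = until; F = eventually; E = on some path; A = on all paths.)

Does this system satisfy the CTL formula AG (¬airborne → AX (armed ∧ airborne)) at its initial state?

Violated

States satisfying ¬airborne → AX (armed ∧ airborne): {Land, Cruise, Return}.
States satisfying AG (¬airborne → AX (armed ∧ airborne)): ∅.
Hover is reachable from Land and violates ¬airborne → AX (armed ∧ airborne), so AG fails at Land.
Land ∉ Sat(AG (¬airborne → AX (armed ∧ airborne))).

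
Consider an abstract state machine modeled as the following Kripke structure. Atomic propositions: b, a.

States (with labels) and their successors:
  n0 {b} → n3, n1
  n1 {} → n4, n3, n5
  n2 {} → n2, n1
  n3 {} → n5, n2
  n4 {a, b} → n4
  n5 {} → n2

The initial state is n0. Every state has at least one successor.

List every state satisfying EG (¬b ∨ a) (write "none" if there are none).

States satisfying ¬b ∨ a: {n1, n2, n3, n4, n5}.
States satisfying EG (¬b ∨ a): {n1, n2, n3, n4, n5}.

{n1, n2, n3, n4, n5}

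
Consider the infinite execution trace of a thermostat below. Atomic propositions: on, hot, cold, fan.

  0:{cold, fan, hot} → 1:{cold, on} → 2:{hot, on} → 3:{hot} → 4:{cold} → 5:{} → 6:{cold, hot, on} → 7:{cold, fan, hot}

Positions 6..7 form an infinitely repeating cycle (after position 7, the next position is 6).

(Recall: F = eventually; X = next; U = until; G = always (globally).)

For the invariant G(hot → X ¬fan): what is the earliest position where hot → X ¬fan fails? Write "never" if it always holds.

6

Check hot → X ¬fan at each position in order: 0 ✓, 1 ✓, 2 ✓, 3 ✓, 4 ✓, 5 ✓.
At position 6 the labels are {cold, hot, on} and the next position 7 has {cold, fan, hot}, so hot → X ¬fan is false there. This is the first violation.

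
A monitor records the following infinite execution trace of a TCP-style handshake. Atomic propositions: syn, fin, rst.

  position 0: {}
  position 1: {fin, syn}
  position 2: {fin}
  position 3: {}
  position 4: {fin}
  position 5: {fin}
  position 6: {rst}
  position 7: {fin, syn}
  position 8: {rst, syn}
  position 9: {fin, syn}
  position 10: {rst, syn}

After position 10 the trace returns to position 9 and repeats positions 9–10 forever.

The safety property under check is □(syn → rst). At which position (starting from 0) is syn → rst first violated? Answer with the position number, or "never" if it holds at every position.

Check syn → rst at each position in order: 0 ✓.
At position 1 the labels are {fin, syn}, so syn → rst is false there. This is the first violation.

1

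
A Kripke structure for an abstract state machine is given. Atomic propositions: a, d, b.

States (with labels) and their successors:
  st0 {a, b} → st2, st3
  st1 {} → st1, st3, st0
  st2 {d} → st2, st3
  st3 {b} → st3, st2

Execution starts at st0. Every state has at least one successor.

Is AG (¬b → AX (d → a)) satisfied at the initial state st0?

Violated

States satisfying ¬b → AX (d → a): {st0, st1, st3}.
States satisfying AG (¬b → AX (d → a)): ∅.
st2 is reachable from st0 and violates ¬b → AX (d → a), so AG fails at st0.
st0 ∉ Sat(AG (¬b → AX (d → a))).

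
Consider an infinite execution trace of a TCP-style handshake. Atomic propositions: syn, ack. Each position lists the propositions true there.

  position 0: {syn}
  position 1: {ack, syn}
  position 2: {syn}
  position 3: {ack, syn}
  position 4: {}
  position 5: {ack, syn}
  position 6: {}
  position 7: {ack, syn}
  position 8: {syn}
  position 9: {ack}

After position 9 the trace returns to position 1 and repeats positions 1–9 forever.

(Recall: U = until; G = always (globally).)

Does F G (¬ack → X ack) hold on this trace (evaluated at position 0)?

G (¬ack → X ack) holds at position 0, which is reachable from 0, so F G (¬ack → X ack) holds.

Yes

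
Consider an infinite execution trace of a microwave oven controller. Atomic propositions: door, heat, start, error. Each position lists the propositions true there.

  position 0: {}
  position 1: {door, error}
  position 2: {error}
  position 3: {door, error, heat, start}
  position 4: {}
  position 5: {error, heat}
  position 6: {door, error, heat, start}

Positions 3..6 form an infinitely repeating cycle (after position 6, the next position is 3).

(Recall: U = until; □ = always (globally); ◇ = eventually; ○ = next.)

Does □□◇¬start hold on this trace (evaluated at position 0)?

Holds

□◇¬start holds at every position 0..6, and those are all positions ever visited, so □□◇¬start holds.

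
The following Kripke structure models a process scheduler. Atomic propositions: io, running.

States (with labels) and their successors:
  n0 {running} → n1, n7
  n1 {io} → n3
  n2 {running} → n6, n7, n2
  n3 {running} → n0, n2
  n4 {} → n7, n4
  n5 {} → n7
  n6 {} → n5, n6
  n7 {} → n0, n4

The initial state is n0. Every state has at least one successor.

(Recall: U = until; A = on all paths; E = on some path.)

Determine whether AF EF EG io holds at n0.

States satisfying EF EG io: ∅.
States satisfying AF EF EG io: ∅.
There is a path from n0 along which EF EG io never holds.
n0 ∉ Sat(AF EF EG io).

No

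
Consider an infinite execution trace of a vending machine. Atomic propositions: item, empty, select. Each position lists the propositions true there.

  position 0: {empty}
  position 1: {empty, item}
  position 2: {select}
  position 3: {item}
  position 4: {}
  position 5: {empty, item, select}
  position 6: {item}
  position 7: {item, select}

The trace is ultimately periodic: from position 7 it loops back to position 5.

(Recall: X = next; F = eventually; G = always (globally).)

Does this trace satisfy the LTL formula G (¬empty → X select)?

¬empty → X select must hold at every position from 0 onward. It fails at position 2, so G (¬empty → X select) is false.
Positions where ¬empty holds: 2, 3, 4, 6, 7.
Check X select at each: 2→fails, 3→fails, 4→ok, 6→ok, 7→ok.

Violated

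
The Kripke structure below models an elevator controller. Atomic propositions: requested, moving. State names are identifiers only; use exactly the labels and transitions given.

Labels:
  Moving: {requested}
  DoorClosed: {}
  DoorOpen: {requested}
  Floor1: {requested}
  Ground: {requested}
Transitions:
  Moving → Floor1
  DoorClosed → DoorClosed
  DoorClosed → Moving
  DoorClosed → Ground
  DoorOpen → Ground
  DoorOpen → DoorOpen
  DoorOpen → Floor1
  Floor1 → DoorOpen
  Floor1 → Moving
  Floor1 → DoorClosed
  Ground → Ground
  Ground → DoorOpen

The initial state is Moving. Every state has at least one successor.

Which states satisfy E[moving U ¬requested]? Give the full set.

States satisfying moving: ∅.
States satisfying ¬requested: {DoorClosed}.
States satisfying E[moving U ¬requested]: {DoorClosed}.

{DoorClosed}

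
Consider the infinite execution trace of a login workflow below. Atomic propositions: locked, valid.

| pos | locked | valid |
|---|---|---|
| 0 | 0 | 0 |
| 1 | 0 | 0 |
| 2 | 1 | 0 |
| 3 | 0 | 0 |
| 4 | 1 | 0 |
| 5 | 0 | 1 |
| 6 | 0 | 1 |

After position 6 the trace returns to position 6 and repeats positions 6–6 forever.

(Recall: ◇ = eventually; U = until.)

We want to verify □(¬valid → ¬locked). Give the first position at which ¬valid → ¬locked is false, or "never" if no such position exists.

Check ¬valid → ¬locked at each position in order: 0 ✓, 1 ✓.
At position 2 the labels are {locked}, so ¬valid → ¬locked is false there. This is the first violation.

2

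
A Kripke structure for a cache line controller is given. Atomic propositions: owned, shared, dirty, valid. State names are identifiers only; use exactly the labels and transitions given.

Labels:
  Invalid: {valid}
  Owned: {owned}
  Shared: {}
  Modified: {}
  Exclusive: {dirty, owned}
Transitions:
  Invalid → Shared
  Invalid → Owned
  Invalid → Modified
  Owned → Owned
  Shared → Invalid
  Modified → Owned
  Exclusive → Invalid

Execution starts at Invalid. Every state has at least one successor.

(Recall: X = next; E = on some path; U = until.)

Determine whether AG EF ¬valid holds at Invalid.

Holds

States satisfying EF ¬valid: {Invalid, Owned, Shared, Modified, Exclusive}.
States satisfying AG EF ¬valid: {Invalid, Owned, Shared, Modified, Exclusive}.
Every state reachable from Invalid satisfies EF ¬valid.
Invalid ∈ Sat(AG EF ¬valid).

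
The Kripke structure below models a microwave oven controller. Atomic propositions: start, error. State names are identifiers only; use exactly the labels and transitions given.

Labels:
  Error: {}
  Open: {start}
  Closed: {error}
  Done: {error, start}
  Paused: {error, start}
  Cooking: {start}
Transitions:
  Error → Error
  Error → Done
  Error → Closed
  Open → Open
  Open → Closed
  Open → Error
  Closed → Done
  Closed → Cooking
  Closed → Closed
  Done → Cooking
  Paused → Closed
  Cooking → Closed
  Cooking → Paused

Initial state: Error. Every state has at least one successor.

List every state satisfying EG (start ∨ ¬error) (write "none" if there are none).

States satisfying start ∨ ¬error: {Error, Open, Done, Paused, Cooking}.
States satisfying EG (start ∨ ¬error): {Error, Open}.

{Error, Open}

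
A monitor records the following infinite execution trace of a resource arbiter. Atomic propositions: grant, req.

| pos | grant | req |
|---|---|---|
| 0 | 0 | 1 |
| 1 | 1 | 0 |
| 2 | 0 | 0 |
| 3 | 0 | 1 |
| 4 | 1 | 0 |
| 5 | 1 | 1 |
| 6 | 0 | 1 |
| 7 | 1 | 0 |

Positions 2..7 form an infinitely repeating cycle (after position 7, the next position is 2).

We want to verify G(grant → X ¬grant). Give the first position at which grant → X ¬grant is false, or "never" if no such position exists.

Check grant → X ¬grant at each position in order: 0 ✓, 1 ✓, 2 ✓, 3 ✓.
At position 4 the labels are {grant} and the next position 5 has {grant, req}, so grant → X ¬grant is false there. This is the first violation.

4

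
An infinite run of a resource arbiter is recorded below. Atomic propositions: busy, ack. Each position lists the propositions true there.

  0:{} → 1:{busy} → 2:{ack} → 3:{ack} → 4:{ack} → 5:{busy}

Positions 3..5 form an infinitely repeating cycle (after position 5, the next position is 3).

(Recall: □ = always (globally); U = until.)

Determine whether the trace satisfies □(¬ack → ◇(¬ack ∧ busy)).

¬ack → ◇(¬ack ∧ busy) holds at every position 0..5, and those are all positions ever visited, so □(¬ack → ◇(¬ack ∧ busy)) holds.
Positions where ¬ack holds: 0, 1, 5.
Check ◇(¬ack ∧ busy) at each: 0→ok, 1→ok, 5→ok.

Holds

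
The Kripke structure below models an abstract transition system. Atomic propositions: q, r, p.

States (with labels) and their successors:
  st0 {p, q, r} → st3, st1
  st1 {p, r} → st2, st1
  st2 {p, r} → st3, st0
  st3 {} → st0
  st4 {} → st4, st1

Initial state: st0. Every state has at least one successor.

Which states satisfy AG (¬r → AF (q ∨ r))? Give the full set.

{st0, st1, st2, st3}

States satisfying ¬r → AF (q ∨ r): {st0, st1, st2, st3}.
States satisfying AG (¬r → AF (q ∨ r)): {st0, st1, st2, st3}.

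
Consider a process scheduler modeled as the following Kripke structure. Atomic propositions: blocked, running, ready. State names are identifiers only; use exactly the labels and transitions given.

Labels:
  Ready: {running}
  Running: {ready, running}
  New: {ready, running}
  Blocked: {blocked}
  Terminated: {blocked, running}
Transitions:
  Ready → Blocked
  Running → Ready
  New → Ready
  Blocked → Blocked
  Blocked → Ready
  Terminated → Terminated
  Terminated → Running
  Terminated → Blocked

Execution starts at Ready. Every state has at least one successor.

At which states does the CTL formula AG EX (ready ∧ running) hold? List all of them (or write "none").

none

States satisfying EX (ready ∧ running): {Terminated}.
States satisfying AG EX (ready ∧ running): ∅.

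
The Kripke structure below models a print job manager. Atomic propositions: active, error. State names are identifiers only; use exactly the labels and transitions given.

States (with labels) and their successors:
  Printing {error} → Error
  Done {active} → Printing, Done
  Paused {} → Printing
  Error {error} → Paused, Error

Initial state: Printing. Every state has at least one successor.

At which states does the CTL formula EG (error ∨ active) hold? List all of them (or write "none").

States satisfying error ∨ active: {Printing, Done, Error}.
States satisfying EG (error ∨ active): {Printing, Done, Error}.

{Printing, Done, Error}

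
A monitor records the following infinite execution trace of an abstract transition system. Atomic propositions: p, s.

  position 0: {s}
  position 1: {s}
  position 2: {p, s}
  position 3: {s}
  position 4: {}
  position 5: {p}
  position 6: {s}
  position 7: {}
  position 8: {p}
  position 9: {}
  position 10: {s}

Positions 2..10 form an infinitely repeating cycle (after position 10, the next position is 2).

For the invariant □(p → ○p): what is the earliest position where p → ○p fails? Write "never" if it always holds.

2

Check p → ○p at each position in order: 0 ✓, 1 ✓.
At position 2 the labels are {p, s} and the next position 3 has {s}, so p → ○p is false there. This is the first violation.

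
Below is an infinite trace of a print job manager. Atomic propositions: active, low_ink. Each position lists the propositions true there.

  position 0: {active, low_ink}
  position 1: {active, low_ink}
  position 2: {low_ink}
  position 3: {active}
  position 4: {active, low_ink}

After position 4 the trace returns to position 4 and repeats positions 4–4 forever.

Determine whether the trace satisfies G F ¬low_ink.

Violated

F ¬low_ink must hold at every position from 0 onward. It fails at position 4, so G F ¬low_ink is false.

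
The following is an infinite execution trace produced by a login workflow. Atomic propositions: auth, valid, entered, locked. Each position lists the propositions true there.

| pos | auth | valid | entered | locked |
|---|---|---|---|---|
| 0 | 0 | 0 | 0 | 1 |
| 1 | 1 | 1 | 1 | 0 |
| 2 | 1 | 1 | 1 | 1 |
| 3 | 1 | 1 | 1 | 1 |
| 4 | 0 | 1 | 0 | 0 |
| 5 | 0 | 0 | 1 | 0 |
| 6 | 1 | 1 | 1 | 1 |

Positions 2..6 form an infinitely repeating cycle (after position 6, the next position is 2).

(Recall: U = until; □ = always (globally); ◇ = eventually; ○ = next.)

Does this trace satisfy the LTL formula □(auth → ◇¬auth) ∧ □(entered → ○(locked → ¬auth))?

No

auth → ◇¬auth holds at every position 0..6, and those are all positions ever visited, so □(auth → ◇¬auth) holds.
Positions where auth holds: 1, 2, 3, 6.
Check ◇¬auth at each: 1→ok, 2→ok, 3→ok, 6→ok.
entered → ○(locked → ¬auth) must hold at every position from 0 onward. It fails at position 1, so □(entered → ○(locked → ¬auth)) is false.
Positions where entered holds: 1, 2, 3, 5, 6.
Check ○(locked → ¬auth) at each: 1→fails, 2→fails, 3→ok, 5→fails, 6→fails.
At position 0: □(auth → ◇¬auth) is true; □(entered → ○(locked → ¬auth)) is false; so □(auth → ◇¬auth) ∧ □(entered → ○(locked → ¬auth)) is false.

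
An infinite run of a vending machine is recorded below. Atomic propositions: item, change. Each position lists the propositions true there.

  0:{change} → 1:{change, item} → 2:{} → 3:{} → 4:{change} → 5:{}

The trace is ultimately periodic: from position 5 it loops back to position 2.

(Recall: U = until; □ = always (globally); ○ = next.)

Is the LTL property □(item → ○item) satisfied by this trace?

item → ○item must hold at every position from 0 onward. It fails at position 1, so □(item → ○item) is false.
Positions where item holds: 1.
Check ○item at each: 1→fails.

Does not hold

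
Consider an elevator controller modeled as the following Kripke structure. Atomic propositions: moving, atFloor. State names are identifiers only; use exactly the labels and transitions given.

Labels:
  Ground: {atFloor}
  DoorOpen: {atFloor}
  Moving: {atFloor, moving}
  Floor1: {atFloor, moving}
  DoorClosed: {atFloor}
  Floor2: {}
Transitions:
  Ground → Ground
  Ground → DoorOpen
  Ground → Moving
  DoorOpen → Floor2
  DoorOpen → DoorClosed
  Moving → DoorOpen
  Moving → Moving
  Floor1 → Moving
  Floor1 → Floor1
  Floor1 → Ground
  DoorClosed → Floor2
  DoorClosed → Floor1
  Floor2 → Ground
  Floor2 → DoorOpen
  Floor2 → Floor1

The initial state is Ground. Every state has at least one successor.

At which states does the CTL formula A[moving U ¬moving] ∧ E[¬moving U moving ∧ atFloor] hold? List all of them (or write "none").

States satisfying moving: {Moving, Floor1}.
States satisfying ¬moving: {Ground, DoorOpen, DoorClosed, Floor2}.
States satisfying A[moving U ¬moving]: {Ground, DoorOpen, DoorClosed, Floor2}.
States satisfying moving ∧ atFloor: {Moving, Floor1}.
States satisfying E[¬moving U moving ∧ atFloor]: {Ground, DoorOpen, Moving, Floor1, DoorClosed, Floor2}.
States satisfying A[moving U ¬moving] ∧ E[¬moving U moving ∧ atFloor]: {Ground, DoorOpen, DoorClosed, Floor2}.

{Ground, DoorOpen, DoorClosed, Floor2}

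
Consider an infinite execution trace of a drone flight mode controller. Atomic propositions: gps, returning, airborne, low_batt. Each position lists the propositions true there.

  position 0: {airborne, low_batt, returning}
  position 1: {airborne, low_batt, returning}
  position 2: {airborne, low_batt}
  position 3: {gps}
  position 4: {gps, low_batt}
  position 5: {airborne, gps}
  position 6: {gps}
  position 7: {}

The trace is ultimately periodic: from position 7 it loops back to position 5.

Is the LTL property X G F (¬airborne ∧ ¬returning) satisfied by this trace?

Satisfied

The position after 0 is 1; G F (¬airborne ∧ ¬returning) is true there.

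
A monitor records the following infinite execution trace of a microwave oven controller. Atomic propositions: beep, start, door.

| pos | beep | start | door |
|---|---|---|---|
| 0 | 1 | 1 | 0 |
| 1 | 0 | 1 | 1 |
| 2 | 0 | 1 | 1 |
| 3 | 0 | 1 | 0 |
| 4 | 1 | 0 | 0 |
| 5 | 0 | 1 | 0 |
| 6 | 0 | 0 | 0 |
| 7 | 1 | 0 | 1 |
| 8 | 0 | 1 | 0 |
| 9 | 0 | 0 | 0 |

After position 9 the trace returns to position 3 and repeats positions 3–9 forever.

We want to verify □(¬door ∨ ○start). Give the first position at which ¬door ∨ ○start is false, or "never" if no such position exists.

never

¬door ∨ ○start holds at every position 0..9, and those are all the positions the trace ever visits, so the invariant □(¬door ∨ ○start) is never violated.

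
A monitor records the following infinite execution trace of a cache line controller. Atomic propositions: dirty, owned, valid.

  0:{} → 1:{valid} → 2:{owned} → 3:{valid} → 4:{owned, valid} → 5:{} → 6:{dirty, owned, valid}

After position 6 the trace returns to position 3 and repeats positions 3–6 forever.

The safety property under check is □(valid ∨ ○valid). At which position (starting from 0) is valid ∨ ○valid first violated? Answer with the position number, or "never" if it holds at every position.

valid ∨ ○valid holds at every position 0..6, and those are all the positions the trace ever visits, so the invariant □(valid ∨ ○valid) is never violated.

never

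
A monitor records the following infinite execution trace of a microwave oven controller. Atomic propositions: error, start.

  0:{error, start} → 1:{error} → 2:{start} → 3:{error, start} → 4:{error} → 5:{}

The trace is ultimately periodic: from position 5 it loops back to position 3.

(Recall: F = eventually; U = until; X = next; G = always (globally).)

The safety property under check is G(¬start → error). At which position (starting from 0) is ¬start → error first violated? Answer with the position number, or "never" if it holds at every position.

5

Check ¬start → error at each position in order: 0 ✓, 1 ✓, 2 ✓, 3 ✓, 4 ✓.
At position 5 the labels are {}, so ¬start → error is false there. This is the first violation.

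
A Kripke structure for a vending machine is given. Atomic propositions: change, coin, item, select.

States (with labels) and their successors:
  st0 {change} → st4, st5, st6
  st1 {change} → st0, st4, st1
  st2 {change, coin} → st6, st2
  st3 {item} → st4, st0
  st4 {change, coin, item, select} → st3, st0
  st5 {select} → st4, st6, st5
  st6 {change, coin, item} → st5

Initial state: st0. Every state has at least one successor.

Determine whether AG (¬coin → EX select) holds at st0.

Yes

States satisfying ¬coin → EX select: {st0, st1, st2, st3, st4, st5, st6}.
States satisfying AG (¬coin → EX select): {st0, st1, st2, st3, st4, st5, st6}.
Every state reachable from st0 satisfies ¬coin → EX select.
st0 ∈ Sat(AG (¬coin → EX select)).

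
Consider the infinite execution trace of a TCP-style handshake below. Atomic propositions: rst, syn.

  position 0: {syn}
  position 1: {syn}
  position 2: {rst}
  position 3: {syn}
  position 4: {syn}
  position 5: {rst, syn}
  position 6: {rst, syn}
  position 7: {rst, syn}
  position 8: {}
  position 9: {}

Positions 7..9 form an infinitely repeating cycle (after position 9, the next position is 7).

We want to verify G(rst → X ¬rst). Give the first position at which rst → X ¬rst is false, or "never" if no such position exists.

5

Check rst → X ¬rst at each position in order: 0 ✓, 1 ✓, 2 ✓, 3 ✓, 4 ✓.
At position 5 the labels are {rst, syn} and the next position 6 has {rst, syn}, so rst → X ¬rst is false there. This is the first violation.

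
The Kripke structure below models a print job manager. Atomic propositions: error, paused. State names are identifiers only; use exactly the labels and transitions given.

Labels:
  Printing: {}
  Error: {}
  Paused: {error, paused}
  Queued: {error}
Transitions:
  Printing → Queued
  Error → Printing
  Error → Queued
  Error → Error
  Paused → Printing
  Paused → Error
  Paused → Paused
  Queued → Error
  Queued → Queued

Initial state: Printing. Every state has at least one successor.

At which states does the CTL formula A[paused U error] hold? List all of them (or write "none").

{Paused, Queued}

States satisfying paused: {Paused}.
States satisfying error: {Paused, Queued}.
States satisfying A[paused U error]: {Paused, Queued}.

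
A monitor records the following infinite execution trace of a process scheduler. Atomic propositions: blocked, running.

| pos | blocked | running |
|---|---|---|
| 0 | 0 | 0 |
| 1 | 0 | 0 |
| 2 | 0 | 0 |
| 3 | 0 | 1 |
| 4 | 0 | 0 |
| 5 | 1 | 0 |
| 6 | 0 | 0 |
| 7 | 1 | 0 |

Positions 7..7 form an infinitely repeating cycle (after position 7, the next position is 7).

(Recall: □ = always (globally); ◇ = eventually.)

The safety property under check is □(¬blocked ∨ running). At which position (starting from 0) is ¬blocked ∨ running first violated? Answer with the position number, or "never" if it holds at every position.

5

Check ¬blocked ∨ running at each position in order: 0 ✓, 1 ✓, 2 ✓, 3 ✓, 4 ✓.
At position 5 the labels are {blocked}, so ¬blocked ∨ running is false there. This is the first violation.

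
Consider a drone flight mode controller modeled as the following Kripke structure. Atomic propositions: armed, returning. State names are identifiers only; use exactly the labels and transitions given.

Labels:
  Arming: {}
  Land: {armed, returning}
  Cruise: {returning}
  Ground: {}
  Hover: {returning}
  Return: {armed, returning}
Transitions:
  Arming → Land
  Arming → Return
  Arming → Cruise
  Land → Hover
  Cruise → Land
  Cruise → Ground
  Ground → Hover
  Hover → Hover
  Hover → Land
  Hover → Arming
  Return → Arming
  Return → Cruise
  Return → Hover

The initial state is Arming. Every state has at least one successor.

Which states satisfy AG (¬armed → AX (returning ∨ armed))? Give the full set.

none

States satisfying ¬armed → AX (returning ∨ armed): {Arming, Land, Ground, Return}.
States satisfying AG (¬armed → AX (returning ∨ armed)): ∅.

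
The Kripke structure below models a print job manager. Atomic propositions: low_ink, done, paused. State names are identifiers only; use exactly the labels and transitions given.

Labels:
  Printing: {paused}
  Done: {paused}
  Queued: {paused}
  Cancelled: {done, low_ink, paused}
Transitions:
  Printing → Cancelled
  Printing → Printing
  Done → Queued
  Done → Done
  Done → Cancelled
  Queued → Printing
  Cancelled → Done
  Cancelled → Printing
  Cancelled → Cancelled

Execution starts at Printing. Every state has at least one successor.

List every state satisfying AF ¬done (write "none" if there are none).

States satisfying ¬done: {Printing, Done, Queued}.
States satisfying AF ¬done: {Printing, Done, Queued}.

{Printing, Done, Queued}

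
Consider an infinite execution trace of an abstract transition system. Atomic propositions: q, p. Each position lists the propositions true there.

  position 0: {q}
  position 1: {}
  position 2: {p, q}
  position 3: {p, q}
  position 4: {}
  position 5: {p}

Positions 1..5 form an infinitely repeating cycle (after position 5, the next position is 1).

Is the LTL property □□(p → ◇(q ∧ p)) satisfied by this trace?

□(p → ◇(q ∧ p)) holds at every position 0..5, and those are all positions ever visited, so □□(p → ◇(q ∧ p)) holds.

Yes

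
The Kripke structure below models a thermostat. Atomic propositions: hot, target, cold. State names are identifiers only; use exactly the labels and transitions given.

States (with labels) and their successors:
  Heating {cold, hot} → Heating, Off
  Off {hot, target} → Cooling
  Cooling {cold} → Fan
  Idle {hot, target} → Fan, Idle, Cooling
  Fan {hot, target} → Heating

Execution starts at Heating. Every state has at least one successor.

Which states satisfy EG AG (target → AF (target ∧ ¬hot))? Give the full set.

States satisfying AG (target → AF (target ∧ ¬hot)): ∅.
States satisfying EG AG (target → AF (target ∧ ¬hot)): ∅.

none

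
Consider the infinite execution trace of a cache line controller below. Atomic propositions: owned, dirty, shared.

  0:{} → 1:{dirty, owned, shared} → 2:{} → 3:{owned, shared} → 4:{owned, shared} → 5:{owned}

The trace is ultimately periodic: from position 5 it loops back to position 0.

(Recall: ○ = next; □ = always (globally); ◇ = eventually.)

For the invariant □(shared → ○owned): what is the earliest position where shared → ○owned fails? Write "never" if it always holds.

1

Check shared → ○owned at each position in order: 0 ✓.
At position 1 the labels are {dirty, owned, shared} and the next position 2 has {}, so shared → ○owned is false there. This is the first violation.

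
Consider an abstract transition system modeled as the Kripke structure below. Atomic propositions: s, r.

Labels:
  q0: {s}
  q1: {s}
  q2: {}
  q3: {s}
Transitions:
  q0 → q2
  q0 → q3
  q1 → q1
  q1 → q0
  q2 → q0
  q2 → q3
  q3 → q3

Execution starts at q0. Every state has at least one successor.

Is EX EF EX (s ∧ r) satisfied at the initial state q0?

States satisfying EF EX (s ∧ r): ∅.
States satisfying EX EF EX (s ∧ r): ∅.
No suitable path/successor from q0 witnesses the formula.
q0 ∉ Sat(EX EF EX (s ∧ r)).

No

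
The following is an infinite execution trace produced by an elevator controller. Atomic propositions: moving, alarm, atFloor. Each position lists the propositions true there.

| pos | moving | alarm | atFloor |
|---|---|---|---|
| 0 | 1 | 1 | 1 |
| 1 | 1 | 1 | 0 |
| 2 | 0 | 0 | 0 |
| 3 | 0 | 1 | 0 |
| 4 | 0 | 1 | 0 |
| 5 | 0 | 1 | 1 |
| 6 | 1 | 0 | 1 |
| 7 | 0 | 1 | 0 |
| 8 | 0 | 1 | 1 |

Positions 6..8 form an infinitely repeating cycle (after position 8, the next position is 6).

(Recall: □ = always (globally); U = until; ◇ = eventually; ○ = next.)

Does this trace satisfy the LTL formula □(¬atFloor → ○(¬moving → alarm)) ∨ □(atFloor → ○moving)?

¬atFloor → ○(¬moving → alarm) must hold at every position from 0 onward. It fails at position 1, so □(¬atFloor → ○(¬moving → alarm)) is false.
Positions where ¬atFloor holds: 1, 2, 3, 4, 7.
Check ○(¬moving → alarm) at each: 1→fails, 2→ok, 3→ok, 4→ok, 7→ok.
atFloor → ○moving must hold at every position from 0 onward. It fails at position 6, so □(atFloor → ○moving) is false.
Positions where atFloor holds: 0, 5, 6, 8.
Check ○moving at each: 0→ok, 5→ok, 6→fails, 8→ok.
At position 0: □(¬atFloor → ○(¬moving → alarm)) is false; □(atFloor → ○moving) is false; so □(¬atFloor → ○(¬moving → alarm)) ∨ □(atFloor → ○moving) is false.

Does not hold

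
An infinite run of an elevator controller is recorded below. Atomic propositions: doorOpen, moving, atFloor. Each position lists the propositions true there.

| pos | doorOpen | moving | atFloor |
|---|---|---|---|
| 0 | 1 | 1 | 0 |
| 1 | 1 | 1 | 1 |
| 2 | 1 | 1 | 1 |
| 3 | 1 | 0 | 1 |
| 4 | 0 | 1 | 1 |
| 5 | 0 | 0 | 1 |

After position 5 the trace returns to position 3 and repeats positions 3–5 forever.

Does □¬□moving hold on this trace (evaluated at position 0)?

¬□moving holds at every position 0..5, and those are all positions ever visited, so □¬□moving holds.

Holds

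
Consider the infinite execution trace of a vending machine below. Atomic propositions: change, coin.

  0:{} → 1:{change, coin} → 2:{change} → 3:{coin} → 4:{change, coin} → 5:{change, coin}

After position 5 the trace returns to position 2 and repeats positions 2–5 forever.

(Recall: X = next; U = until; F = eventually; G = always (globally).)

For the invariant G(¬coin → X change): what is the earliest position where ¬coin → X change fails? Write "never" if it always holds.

Check ¬coin → X change at each position in order: 0 ✓, 1 ✓.
At position 2 the labels are {change} and the next position 3 has {coin}, so ¬coin → X change is false there. This is the first violation.

2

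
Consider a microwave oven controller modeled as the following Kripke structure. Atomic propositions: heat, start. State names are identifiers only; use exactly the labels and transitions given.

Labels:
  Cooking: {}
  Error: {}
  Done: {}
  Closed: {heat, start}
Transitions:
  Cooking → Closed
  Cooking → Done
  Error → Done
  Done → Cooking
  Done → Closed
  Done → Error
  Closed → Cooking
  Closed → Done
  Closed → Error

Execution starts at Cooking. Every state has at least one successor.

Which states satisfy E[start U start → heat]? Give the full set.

States satisfying start: {Closed}.
States satisfying start → heat: {Cooking, Error, Done, Closed}.
States satisfying E[start U start → heat]: {Cooking, Error, Done, Closed}.

{Cooking, Error, Done, Closed}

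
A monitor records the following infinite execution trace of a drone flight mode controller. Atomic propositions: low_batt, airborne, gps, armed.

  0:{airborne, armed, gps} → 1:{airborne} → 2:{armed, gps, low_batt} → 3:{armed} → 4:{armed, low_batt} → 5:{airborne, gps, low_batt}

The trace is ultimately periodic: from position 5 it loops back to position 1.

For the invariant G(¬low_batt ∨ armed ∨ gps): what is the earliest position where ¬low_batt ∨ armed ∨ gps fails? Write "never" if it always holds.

¬low_batt ∨ armed ∨ gps holds at every position 0..5, and those are all the positions the trace ever visits, so the invariant G(¬low_batt ∨ armed ∨ gps) is never violated.

never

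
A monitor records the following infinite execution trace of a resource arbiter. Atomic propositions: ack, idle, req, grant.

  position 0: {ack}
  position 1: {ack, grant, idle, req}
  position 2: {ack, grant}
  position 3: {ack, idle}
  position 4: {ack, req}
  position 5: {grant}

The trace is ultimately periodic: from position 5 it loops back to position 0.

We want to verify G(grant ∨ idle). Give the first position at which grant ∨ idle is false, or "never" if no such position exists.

At position 0 the labels are {ack}, so grant ∨ idle is false there. This is the first violation.

0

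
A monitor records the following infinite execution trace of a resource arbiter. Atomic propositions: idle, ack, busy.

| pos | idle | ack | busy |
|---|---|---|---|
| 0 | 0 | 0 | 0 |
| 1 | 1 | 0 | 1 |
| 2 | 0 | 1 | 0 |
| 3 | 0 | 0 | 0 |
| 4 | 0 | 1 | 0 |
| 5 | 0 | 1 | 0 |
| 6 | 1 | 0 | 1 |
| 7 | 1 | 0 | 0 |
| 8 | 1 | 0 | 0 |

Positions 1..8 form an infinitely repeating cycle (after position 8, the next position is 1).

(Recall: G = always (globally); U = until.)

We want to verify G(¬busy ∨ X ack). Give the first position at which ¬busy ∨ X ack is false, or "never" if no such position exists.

Check ¬busy ∨ X ack at each position in order: 0 ✓, 1 ✓, 2 ✓, 3 ✓, 4 ✓, 5 ✓.
At position 6 the labels are {busy, idle} and the next position 7 has {idle}, so ¬busy ∨ X ack is false there. This is the first violation.

6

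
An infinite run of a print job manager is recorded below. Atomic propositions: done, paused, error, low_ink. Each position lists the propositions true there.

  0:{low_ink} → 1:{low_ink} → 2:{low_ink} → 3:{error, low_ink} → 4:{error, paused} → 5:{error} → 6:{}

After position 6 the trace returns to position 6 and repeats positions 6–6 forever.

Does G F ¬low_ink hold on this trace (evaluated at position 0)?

F ¬low_ink holds at every position 0..6, and those are all positions ever visited, so G F ¬low_ink holds.

Satisfied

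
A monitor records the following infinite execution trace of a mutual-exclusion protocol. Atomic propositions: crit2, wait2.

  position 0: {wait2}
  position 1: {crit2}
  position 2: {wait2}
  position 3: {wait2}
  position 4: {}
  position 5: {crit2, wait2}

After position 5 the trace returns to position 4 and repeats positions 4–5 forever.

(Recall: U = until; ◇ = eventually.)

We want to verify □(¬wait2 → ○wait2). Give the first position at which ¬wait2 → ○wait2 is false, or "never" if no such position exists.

¬wait2 → ○wait2 holds at every position 0..5, and those are all the positions the trace ever visits, so the invariant □(¬wait2 → ○wait2) is never violated.

never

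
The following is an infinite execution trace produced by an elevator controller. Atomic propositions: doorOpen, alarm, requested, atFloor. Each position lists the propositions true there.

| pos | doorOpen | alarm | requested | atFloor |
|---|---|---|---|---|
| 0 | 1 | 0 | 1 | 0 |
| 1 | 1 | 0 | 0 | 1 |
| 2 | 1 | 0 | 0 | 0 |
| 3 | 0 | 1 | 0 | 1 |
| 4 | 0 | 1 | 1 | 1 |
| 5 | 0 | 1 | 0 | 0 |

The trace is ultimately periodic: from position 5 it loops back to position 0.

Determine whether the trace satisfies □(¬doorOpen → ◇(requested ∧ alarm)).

Holds

¬doorOpen → ◇(requested ∧ alarm) holds at every position 0..5, and those are all positions ever visited, so □(¬doorOpen → ◇(requested ∧ alarm)) holds.
Positions where ¬doorOpen holds: 3, 4, 5.
Check ◇(requested ∧ alarm) at each: 3→ok, 4→ok, 5→ok.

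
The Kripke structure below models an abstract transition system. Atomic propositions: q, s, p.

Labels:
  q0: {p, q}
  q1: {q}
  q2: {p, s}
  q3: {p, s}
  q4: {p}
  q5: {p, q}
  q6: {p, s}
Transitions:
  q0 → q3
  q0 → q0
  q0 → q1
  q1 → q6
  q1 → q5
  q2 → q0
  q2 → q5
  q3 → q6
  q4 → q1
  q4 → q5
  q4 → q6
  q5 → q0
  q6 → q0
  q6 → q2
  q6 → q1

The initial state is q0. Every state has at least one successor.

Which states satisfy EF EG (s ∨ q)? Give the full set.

States satisfying EG (s ∨ q): {q0, q1, q2, q3, q5, q6}.
States satisfying EF EG (s ∨ q): {q0, q1, q2, q3, q4, q5, q6}.

{q0, q1, q2, q3, q4, q5, q6}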